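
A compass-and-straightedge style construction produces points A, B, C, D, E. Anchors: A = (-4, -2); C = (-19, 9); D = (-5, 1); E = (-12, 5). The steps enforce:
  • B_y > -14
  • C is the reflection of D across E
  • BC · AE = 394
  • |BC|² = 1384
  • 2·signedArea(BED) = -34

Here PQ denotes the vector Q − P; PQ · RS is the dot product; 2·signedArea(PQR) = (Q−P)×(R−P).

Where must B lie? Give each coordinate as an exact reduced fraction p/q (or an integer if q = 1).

1. B_x = 11  [2·signedArea(BED) = -34 ∩ BC · AE = 394]
2. B_y = -13  [2·signedArea(BED) = -34 ∩ BC · AE = 394]
   → B = (11, -13)

B = (11, -13)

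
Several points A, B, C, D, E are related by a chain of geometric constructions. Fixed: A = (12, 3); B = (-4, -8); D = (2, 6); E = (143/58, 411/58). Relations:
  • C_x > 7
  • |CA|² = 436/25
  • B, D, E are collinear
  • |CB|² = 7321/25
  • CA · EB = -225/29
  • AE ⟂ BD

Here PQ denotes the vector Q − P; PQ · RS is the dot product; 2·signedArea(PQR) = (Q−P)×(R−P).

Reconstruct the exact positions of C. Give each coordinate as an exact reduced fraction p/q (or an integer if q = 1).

1. C_x = 8  [line 375/58·x + 875/58·y + -6675/58 = 0 ∩ |CB|² = 7321/25]
2. C_y = 21/5  [line 375/58·x + 875/58·y + -6675/58 = 0 ∩ |CB|² = 7321/25]
   → C = (8, 21/5)

C = (8, 21/5)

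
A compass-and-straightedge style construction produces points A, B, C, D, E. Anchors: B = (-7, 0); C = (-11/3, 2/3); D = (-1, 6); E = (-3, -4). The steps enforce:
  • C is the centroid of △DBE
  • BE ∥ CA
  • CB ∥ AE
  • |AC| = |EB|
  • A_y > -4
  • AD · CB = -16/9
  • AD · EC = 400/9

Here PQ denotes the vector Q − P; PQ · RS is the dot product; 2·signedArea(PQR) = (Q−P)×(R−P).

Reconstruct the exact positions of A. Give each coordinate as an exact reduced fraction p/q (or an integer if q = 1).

A = (1/3, -10/3)

1. A_x = 1/3  [CB ∥ AE ∩ BE ∥ CA]
2. A_y = -10/3  [CB ∥ AE ∩ BE ∥ CA]
   → A = (1/3, -10/3)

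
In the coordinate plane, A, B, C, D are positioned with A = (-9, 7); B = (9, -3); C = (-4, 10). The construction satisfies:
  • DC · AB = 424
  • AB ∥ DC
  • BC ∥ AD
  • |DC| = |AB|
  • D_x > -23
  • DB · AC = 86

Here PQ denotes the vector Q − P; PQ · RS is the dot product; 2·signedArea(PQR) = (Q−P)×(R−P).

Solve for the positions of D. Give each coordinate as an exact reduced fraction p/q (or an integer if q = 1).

D = (-22, 20)

1. D_x = -22  [AB ∥ DC ∩ BC ∥ AD]
2. D_y = 20  [AB ∥ DC ∩ BC ∥ AD]
   → D = (-22, 20)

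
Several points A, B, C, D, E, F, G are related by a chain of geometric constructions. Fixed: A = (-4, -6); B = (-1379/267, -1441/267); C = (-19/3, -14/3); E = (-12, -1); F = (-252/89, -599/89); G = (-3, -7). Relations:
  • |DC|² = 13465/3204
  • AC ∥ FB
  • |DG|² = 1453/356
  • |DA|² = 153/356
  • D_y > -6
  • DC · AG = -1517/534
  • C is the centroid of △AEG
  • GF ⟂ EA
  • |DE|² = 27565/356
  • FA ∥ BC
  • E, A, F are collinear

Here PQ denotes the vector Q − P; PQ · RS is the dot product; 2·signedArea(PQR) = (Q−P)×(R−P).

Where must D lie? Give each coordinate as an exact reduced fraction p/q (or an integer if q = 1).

D = (-823/178, -516/89)

1. D_x = -823/178  [line -1·x + 1·y + 209/178 = 0 ∩ |DC|² = 13465/3204]
2. D_y = -516/89  [line -1·x + 1·y + 209/178 = 0 ∩ |DC|² = 13465/3204]
   → D = (-823/178, -516/89)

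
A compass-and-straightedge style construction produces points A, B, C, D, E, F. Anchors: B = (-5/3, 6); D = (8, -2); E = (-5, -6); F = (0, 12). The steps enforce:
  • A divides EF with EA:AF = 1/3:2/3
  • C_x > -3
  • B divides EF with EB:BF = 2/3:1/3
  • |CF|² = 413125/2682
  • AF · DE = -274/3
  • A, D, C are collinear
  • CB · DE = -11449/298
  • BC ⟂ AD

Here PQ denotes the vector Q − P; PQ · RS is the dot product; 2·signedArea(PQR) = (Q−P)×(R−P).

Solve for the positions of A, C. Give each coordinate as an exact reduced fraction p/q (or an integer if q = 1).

1. A_x = -10/3  [A divides EF with EA:AF = 1/3:2/3]
2. A_y = 0  [A divides EF with EA:AF = 1/3:2/3]
   → A = (-10/3, 0)
3. C_x = -2453/894  [A, D, C are collinear ∩ BC ⟂ AD]
4. C_y = -31/298  [A, D, C are collinear ∩ BC ⟂ AD]
   → C = (-2453/894, -31/298)

A = (-10/3, 0)
C = (-2453/894, -31/298)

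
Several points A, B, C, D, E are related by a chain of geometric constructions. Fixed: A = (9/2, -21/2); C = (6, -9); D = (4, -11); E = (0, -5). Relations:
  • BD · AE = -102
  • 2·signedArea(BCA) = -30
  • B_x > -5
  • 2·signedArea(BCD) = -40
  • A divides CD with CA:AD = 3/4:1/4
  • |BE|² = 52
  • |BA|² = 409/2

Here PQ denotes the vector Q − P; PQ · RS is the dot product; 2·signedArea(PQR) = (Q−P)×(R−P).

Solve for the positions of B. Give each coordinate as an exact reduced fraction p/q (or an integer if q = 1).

1. B_x = -4  [2·signedArea(BCD) = -40 ∩ BD · AE = -102]
2. B_y = 1  [2·signedArea(BCD) = -40 ∩ BD · AE = -102]
   → B = (-4, 1)

B = (-4, 1)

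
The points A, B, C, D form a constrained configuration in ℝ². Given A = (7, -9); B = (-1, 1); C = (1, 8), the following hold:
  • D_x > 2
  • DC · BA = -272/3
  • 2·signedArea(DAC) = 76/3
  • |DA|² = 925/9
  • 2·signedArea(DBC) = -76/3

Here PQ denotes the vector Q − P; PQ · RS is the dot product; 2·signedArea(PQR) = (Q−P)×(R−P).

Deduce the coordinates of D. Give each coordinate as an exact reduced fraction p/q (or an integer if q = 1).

1. D_x = 7/3  [2·signedArea(DBC) = -76/3 ∩ DC · BA = -272/3]
2. D_y = 0  [2·signedArea(DBC) = -76/3 ∩ DC · BA = -272/3]
   → D = (7/3, 0)

D = (7/3, 0)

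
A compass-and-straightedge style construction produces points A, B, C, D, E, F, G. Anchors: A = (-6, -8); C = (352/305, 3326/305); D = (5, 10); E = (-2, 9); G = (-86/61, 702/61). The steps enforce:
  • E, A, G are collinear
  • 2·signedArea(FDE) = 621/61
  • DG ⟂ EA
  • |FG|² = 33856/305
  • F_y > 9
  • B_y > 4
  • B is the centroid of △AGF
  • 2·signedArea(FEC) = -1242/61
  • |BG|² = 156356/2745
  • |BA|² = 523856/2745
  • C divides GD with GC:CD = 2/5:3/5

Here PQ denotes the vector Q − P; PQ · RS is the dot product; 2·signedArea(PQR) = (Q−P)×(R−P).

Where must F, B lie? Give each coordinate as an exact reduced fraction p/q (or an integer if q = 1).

B = (146/305, 3844/915)
F = (2698/305, 2774/305)

1. F_x = 2698/305  [2·signedArea(FEC) = -1242/61 ∩ 2·signedArea(FDE) = 621/61]
2. F_y = 2774/305  [2·signedArea(FEC) = -1242/61 ∩ 2·signedArea(FDE) = 621/61]
   → F = (2698/305, 2774/305)
3. B_x = 146/305  [B is the centroid of △AGF]
4. B_y = 3844/915  [B is the centroid of △AGF]
   → B = (146/305, 3844/915)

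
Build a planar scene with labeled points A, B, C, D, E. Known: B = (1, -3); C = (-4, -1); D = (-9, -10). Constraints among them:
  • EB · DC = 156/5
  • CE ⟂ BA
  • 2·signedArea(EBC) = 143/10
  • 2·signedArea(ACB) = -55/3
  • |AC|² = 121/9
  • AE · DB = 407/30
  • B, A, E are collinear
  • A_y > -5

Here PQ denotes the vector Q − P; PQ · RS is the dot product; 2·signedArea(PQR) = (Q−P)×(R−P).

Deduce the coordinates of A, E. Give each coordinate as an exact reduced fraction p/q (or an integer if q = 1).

1. E_x = -29/10  [EB · DC = 156/5 ∩ 2·signedArea(EBC) = 143/10]
2. E_y = -43/10  [EB · DC = 156/5 ∩ 2·signedArea(EBC) = 143/10]
   → E = (-29/10, -43/10)
3. A_x = -4  [2·signedArea(ACB) = -55/3 ∩ B, A, E are collinear]
4. A_y = -14/3  [2·signedArea(ACB) = -55/3 ∩ B, A, E are collinear]
   → A = (-4, -14/3)

A = (-4, -14/3)
E = (-29/10, -43/10)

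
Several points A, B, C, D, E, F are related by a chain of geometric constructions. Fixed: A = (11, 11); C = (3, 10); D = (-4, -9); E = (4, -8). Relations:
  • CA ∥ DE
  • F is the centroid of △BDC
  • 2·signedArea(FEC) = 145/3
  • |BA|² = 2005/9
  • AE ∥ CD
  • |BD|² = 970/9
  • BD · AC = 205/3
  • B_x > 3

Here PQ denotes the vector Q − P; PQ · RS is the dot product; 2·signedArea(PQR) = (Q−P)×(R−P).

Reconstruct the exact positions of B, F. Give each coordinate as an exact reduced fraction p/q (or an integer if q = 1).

1. B_x = 11/3  [line 8·x + 1·y + -82/3 = 0 ∩ |BA|² = 2005/9]
2. B_y = -2  [line 8·x + 1·y + -82/3 = 0 ∩ |BA|² = 2005/9]
   → B = (11/3, -2)
3. F_x = 8/9  [F is the centroid of △BDC]
4. F_y = -1/3  [F is the centroid of △BDC]
   → F = (8/9, -1/3)

B = (11/3, -2)
F = (8/9, -1/3)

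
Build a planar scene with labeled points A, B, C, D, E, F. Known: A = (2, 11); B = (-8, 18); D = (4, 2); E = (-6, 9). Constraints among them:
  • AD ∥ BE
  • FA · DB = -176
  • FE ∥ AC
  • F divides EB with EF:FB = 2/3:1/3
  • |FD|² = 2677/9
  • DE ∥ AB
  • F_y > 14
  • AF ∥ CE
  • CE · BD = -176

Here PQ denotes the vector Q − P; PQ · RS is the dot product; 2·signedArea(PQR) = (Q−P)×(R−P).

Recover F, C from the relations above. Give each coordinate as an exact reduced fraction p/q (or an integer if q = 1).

C = (10/3, 5)
F = (-22/3, 15)

1. F_x = -22/3  [F divides EB with EF:FB = 2/3:1/3]
2. F_y = 15  [F divides EB with EF:FB = 2/3:1/3]
   → F = (-22/3, 15)
3. C_x = 10/3  [AF ∥ CE ∩ FE ∥ AC]
4. C_y = 5  [AF ∥ CE ∩ FE ∥ AC]
   → C = (10/3, 5)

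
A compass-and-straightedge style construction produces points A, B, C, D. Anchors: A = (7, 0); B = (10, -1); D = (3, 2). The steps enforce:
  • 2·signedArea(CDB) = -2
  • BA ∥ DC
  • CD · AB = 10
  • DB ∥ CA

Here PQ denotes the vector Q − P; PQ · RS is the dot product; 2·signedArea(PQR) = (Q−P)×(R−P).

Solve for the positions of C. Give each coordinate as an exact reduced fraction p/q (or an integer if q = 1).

C = (0, 3)

1. C_x = 0  [DB ∥ CA ∩ BA ∥ DC]
2. C_y = 3  [DB ∥ CA ∩ BA ∥ DC]
   → C = (0, 3)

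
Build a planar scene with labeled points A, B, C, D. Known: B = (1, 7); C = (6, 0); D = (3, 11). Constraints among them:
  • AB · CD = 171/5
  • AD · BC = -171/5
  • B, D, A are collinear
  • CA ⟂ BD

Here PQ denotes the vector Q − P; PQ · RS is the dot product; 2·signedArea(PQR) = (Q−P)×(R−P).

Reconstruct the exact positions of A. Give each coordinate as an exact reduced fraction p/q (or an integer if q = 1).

1. A_x = -4/5  [B, D, A are collinear ∩ CA ⟂ BD]
2. A_y = 17/5  [B, D, A are collinear ∩ CA ⟂ BD]
   → A = (-4/5, 17/5)

A = (-4/5, 17/5)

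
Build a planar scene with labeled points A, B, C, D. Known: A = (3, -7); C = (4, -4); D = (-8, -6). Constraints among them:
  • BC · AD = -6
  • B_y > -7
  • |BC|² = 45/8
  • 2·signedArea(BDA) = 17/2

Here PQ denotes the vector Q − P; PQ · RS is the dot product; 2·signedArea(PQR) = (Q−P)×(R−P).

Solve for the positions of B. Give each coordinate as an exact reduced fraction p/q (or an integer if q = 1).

B = (13/4, -25/4)

1. B_x = 13/4  [2·signedArea(BDA) = 17/2 ∩ BC · AD = -6]
2. B_y = -25/4  [2·signedArea(BDA) = 17/2 ∩ BC · AD = -6]
   → B = (13/4, -25/4)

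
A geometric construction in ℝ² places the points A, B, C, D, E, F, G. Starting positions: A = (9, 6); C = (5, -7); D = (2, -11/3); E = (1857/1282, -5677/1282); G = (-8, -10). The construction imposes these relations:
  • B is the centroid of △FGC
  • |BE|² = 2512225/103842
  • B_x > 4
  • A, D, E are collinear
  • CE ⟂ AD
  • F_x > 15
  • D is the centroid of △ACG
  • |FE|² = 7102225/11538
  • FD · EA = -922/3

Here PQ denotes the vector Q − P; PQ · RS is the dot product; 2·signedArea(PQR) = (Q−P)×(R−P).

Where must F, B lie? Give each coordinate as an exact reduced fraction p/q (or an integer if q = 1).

B = (13/3, -4/9)
F = (16, 47/3)

1. F_x = 16  [line -9681/1282·x + -13369/1282·y + 1093031/3846 = 0 ∩ |FE|² = 7102225/11538]
2. F_y = 47/3  [line -9681/1282·x + -13369/1282·y + 1093031/3846 = 0 ∩ |FE|² = 7102225/11538]
   → F = (16, 47/3)
3. B_x = 13/3  [B is the centroid of △FGC]
4. B_y = -4/9  [B is the centroid of △FGC]
   → B = (13/3, -4/9)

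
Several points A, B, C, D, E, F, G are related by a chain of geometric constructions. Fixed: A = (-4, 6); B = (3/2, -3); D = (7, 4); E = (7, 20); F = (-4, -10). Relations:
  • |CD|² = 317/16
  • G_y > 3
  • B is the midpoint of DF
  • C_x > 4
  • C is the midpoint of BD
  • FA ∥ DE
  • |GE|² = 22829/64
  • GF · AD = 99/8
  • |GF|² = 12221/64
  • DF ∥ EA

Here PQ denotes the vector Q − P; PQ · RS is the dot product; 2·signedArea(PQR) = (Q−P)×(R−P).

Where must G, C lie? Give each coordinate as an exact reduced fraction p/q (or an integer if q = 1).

C = (17/4, 1/2)
G = (-21/8, 15/4)

1. G_x = -21/8  [line -11·x + 2·y + -291/8 = 0 ∩ |GF|² = 12221/64]
2. G_y = 15/4  [line -11·x + 2·y + -291/8 = 0 ∩ |GF|² = 12221/64]
   → G = (-21/8, 15/4)
3. C_x = 17/4  [C is the midpoint of BD]
4. C_y = 1/2  [C is the midpoint of BD]
   → C = (17/4, 1/2)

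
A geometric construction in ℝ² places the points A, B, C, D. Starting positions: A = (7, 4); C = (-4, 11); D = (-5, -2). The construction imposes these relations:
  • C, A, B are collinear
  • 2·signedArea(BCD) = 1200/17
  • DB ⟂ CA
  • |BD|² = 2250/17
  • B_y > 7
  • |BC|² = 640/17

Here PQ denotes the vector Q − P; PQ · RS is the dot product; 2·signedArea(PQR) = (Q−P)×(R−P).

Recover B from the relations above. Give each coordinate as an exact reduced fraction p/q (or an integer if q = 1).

1. B_x = 20/17  [C, A, B are collinear ∩ DB ⟂ CA]
2. B_y = 131/17  [C, A, B are collinear ∩ DB ⟂ CA]
   → B = (20/17, 131/17)

B = (20/17, 131/17)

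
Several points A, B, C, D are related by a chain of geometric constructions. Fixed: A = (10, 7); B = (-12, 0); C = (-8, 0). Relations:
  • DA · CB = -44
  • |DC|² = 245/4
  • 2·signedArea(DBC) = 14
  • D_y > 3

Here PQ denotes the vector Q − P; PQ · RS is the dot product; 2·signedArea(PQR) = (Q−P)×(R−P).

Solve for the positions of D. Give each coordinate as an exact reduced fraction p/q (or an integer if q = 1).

1. D_x = -1  [2·signedArea(DBC) = 14 ∩ DA · CB = -44]
2. D_y = 7/2  [2·signedArea(DBC) = 14 ∩ DA · CB = -44]
   → D = (-1, 7/2)

D = (-1, 7/2)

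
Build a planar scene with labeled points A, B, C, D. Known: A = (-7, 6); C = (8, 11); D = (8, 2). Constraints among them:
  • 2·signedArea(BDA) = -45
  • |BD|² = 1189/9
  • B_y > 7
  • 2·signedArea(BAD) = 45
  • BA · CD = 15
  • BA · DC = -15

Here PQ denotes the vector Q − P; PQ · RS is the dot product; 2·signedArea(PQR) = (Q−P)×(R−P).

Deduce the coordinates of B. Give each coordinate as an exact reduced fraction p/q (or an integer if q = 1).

B = (-2, 23/3)

1. B_x = -2  [2·signedArea(BAD) = 45 ∩ BA · DC = -15]
2. B_y = 23/3  [2·signedArea(BAD) = 45 ∩ BA · DC = -15]
   → B = (-2, 23/3)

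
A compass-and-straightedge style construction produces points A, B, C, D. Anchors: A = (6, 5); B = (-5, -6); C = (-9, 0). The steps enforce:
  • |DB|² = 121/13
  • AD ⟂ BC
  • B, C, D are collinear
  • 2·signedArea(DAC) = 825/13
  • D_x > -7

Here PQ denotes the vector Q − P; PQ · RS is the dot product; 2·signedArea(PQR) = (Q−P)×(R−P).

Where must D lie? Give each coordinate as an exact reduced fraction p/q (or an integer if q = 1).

D = (-87/13, -45/13)

1. D_x = -87/13  [B, C, D are collinear ∩ AD ⟂ BC]
2. D_y = -45/13  [B, C, D are collinear ∩ AD ⟂ BC]
   → D = (-87/13, -45/13)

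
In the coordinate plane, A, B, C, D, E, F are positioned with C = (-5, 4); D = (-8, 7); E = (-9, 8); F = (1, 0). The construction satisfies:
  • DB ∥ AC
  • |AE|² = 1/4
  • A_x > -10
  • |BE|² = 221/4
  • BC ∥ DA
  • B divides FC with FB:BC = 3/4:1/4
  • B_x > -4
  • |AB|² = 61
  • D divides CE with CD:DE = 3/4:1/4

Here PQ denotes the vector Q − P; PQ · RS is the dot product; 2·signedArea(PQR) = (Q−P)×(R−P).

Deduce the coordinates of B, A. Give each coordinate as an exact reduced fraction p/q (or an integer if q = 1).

A = (-19/2, 8)
B = (-7/2, 3)

1. B_x = -7/2  [B divides FC with FB:BC = 3/4:1/4]
2. B_y = 3  [B divides FC with FB:BC = 3/4:1/4]
   → B = (-7/2, 3)
3. A_x = -19/2  [DB ∥ AC ∩ BC ∥ DA]
4. A_y = 8  [DB ∥ AC ∩ BC ∥ DA]
   → A = (-19/2, 8)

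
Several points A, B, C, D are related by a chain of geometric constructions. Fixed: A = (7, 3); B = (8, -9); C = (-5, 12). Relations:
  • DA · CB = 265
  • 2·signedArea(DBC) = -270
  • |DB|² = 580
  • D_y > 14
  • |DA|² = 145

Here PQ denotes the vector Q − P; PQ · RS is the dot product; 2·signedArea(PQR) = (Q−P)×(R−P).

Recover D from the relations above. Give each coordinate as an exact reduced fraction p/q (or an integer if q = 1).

D = (6, 15)

1. D_x = 6  [2·signedArea(DBC) = -270 ∩ DA · CB = 265]
2. D_y = 15  [2·signedArea(DBC) = -270 ∩ DA · CB = 265]
   → D = (6, 15)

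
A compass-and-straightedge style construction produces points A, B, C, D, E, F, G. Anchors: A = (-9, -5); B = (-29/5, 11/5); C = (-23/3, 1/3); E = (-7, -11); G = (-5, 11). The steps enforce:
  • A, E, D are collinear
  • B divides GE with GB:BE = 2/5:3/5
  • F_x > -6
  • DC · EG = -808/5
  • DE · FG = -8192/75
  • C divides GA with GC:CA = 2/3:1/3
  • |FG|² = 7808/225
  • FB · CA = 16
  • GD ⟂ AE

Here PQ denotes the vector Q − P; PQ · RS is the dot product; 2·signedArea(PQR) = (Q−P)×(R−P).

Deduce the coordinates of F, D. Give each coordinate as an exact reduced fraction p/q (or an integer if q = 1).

D = (-67/5, 41/5)
F = (-83/15, 77/15)

1. F_x = -83/15  [line 4/3·x + 16/3·y + -20 = 0 ∩ |FG|² = 7808/225]
2. F_y = 77/15  [line 4/3·x + 16/3·y + -20 = 0 ∩ |FG|² = 7808/225]
   → F = (-83/15, 77/15)
3. D_x = -67/5  [A, E, D are collinear ∩ GD ⟂ AE]
4. D_y = 41/5  [A, E, D are collinear ∩ GD ⟂ AE]
   → D = (-67/5, 41/5)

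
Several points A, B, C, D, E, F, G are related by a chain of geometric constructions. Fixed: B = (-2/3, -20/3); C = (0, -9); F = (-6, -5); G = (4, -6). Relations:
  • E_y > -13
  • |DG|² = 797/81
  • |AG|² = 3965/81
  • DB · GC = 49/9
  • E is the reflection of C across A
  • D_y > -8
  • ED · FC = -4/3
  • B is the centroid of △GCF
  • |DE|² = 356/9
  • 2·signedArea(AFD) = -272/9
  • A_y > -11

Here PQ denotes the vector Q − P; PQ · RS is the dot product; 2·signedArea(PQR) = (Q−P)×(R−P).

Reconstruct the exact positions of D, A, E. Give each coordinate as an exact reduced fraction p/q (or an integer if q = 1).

A = (-10/9, -97/9)
D = (10/9, -65/9)
E = (-20/9, -113/9)

1. D_x = 10/9  [line 4·x + 3·y + 155/9 = 0 ∩ |DG|² = 797/81]
2. D_y = -65/9  [line 4·x + 3·y + 155/9 = 0 ∩ |DG|² = 797/81]
   → D = (10/9, -65/9)
3. A_x = -10/9  [line 20/9·x + 64/9·y + 712/9 = 0 ∩ |AG|² = 3965/81]
4. A_y = -97/9  [line 20/9·x + 64/9·y + 712/9 = 0 ∩ |AG|² = 3965/81]
   → A = (-10/9, -97/9)
5. E_x = -20/9  [E is the reflection of C across A]
6. E_y = -113/9  [E is the reflection of C across A]
   → E = (-20/9, -113/9)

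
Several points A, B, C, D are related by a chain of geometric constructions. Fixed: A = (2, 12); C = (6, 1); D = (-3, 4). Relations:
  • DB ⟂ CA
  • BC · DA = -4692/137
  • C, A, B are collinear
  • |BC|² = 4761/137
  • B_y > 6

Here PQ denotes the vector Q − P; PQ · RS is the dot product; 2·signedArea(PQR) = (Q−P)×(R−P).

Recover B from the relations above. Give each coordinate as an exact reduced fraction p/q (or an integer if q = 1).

B = (546/137, 896/137)

1. B_x = 546/137  [C, A, B are collinear ∩ DB ⟂ CA]
2. B_y = 896/137  [C, A, B are collinear ∩ DB ⟂ CA]
   → B = (546/137, 896/137)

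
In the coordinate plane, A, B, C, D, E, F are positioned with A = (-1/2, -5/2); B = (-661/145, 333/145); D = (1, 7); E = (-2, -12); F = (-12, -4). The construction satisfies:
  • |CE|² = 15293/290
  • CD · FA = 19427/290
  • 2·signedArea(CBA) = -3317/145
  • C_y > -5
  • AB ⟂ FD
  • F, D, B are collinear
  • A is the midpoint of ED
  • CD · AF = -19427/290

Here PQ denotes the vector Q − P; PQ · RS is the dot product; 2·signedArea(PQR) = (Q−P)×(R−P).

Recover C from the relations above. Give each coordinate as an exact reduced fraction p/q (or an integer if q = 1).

1. C_x = -951/290  [CD · FA = 19427/290 ∩ 2·signedArea(CBA) = -3317/145]
2. C_y = -1407/290  [CD · FA = 19427/290 ∩ 2·signedArea(CBA) = -3317/145]
   → C = (-951/290, -1407/290)

C = (-951/290, -1407/290)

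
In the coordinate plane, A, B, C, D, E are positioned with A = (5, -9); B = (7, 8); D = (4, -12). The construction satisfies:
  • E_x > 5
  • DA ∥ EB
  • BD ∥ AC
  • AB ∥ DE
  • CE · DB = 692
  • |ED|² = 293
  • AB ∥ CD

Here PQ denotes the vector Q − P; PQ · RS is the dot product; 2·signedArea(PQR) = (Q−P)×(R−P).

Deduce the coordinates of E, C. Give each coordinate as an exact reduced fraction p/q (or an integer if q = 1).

C = (2, -29)
E = (6, 5)

1. E_x = 6  [DA ∥ EB ∩ AB ∥ DE]
2. E_y = 5  [DA ∥ EB ∩ AB ∥ DE]
   → E = (6, 5)
3. C_x = 2  [AB ∥ CD ∩ BD ∥ AC]
4. C_y = -29  [AB ∥ CD ∩ BD ∥ AC]
   → C = (2, -29)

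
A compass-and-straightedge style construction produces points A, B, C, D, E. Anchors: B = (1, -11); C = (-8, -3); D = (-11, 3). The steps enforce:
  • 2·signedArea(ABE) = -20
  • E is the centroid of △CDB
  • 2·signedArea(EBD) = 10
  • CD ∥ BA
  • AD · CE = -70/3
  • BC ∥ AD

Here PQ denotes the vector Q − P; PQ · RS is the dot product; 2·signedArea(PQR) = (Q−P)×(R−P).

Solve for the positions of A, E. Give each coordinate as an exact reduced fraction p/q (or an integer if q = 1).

1. A_x = -2  [BC ∥ AD ∩ CD ∥ BA]
2. A_y = -5  [BC ∥ AD ∩ CD ∥ BA]
   → A = (-2, -5)
3. E_x = -6  [E is the centroid of △CDB]
4. E_y = -11/3  [E is the centroid of △CDB]
   → E = (-6, -11/3)

A = (-2, -5)
E = (-6, -11/3)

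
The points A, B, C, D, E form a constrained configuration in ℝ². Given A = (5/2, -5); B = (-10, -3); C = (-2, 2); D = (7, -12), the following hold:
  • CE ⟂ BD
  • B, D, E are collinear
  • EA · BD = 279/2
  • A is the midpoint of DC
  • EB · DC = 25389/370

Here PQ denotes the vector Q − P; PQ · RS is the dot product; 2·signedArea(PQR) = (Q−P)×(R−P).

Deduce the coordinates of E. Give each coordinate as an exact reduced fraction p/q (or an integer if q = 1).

E = (-2153/370, -1929/370)

1. E_x = -2153/370  [B, D, E are collinear ∩ CE ⟂ BD]
2. E_y = -1929/370  [B, D, E are collinear ∩ CE ⟂ BD]
   → E = (-2153/370, -1929/370)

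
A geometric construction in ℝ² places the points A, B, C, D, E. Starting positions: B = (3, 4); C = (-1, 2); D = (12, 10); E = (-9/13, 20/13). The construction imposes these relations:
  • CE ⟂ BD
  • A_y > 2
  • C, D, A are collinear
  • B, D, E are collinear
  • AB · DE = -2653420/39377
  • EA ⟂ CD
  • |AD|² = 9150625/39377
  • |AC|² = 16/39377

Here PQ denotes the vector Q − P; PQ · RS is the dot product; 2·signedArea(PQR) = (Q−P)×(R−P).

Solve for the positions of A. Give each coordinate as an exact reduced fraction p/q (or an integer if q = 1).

1. A_x = -229/233  [C, D, A are collinear ∩ EA ⟂ CD]
2. A_y = 6090/3029  [C, D, A are collinear ∩ EA ⟂ CD]
   → A = (-229/233, 6090/3029)

A = (-229/233, 6090/3029)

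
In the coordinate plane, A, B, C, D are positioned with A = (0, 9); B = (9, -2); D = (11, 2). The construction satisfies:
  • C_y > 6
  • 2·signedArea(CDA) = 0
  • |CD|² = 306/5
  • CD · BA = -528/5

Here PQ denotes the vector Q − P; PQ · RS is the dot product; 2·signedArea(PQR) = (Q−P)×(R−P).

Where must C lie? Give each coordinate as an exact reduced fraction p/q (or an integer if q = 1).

1. C_x = 22/5  [2·signedArea(CDA) = 0 ∩ CD · BA = -528/5]
2. C_y = 31/5  [2·signedArea(CDA) = 0 ∩ CD · BA = -528/5]
   → C = (22/5, 31/5)

C = (22/5, 31/5)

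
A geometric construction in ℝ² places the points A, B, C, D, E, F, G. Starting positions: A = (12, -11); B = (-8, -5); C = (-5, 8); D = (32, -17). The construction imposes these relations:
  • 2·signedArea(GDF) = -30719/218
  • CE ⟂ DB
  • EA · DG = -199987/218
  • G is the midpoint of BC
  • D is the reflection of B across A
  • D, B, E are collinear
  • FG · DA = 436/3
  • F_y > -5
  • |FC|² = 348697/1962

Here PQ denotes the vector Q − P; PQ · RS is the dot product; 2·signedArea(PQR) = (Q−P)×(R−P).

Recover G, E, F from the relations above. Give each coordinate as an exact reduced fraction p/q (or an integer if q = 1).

E = (-962/109, -518/109)
F = (-725/654, -3107/654)
G = (-13/2, 3/2)

1. G_x = -13/2  [G is the midpoint of BC]
2. G_y = 3/2  [G is the midpoint of BC]
   → G = (-13/2, 3/2)
3. E_x = -962/109  [D, B, E are collinear ∩ CE ⟂ DB]
4. E_y = -518/109  [D, B, E are collinear ∩ CE ⟂ DB]
   → E = (-962/109, -518/109)
5. F_x = -725/654  [FG · DA = 436/3 ∩ 2·signedArea(GDF) = -30719/218]
6. F_y = -3107/654  [FG · DA = 436/3 ∩ 2·signedArea(GDF) = -30719/218]
   → F = (-725/654, -3107/654)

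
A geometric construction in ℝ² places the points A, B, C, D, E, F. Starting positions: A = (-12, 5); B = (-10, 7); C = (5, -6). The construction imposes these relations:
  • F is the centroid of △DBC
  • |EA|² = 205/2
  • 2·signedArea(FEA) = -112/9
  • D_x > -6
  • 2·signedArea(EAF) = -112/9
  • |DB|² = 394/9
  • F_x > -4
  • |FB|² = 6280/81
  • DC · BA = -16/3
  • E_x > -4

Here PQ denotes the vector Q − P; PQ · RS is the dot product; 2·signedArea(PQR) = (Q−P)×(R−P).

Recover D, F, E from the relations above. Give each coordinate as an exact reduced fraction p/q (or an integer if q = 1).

D = (-17/3, 2)
E = (-7/2, -1/2)
F = (-32/9, 1)

1. D_x = -17/3  [line 2·x + 2·y + 22/3 = 0 ∩ |DB|² = 394/9]
2. D_y = 2  [line 2·x + 2·y + 22/3 = 0 ∩ |DB|² = 394/9]
   → D = (-17/3, 2)
3. F_x = -32/9  [F is the centroid of △DBC]
4. F_y = 1  [F is the centroid of △DBC]
   → F = (-32/9, 1)
5. E_x = -7/2  [line 4·x + 76/9·y + 164/9 = 0 ∩ |EA|² = 205/2]
6. E_y = -1/2  [line 4·x + 76/9·y + 164/9 = 0 ∩ |EA|² = 205/2]
   → E = (-7/2, -1/2)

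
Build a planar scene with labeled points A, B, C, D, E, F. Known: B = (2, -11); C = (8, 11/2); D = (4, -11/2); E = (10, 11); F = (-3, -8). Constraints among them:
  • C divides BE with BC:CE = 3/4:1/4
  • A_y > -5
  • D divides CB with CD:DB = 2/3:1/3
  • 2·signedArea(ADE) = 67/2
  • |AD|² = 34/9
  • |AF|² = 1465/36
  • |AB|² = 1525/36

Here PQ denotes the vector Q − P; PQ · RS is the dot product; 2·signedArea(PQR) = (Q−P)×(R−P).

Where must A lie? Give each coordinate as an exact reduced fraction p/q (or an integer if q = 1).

A = (7/3, -9/2)

1. A_x = 7/3  [line -33/2·x + 6·y + 131/2 = 0 ∩ |AB|² = 1525/36]
2. A_y = -9/2  [line -33/2·x + 6·y + 131/2 = 0 ∩ |AB|² = 1525/36]
   → A = (7/3, -9/2)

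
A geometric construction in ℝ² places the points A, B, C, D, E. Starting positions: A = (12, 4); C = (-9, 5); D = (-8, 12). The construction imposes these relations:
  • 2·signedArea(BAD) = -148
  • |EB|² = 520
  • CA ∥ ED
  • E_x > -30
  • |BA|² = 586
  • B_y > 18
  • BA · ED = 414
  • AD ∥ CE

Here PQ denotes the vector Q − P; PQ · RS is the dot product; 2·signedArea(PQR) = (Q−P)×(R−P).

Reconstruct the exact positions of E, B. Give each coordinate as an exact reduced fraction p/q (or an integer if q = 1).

1. E_x = -29  [CA ∥ ED ∩ AD ∥ CE]
2. E_y = 13  [CA ∥ ED ∩ AD ∥ CE]
   → E = (-29, 13)
3. B_x = -7  [2·signedArea(BAD) = -148 ∩ BA · ED = 414]
4. B_y = 19  [2·signedArea(BAD) = -148 ∩ BA · ED = 414]
   → B = (-7, 19)

B = (-7, 19)
E = (-29, 13)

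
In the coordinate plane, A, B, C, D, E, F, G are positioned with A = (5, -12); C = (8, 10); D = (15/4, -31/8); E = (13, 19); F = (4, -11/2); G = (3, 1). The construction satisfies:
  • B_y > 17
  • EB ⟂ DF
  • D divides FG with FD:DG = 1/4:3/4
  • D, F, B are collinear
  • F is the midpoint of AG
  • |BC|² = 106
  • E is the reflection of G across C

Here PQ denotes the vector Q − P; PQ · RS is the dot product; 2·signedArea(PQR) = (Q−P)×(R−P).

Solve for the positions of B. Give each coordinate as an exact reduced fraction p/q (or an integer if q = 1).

B = (91/173, 2955/173)

1. B_x = 91/173  [D, F, B are collinear ∩ EB ⟂ DF]
2. B_y = 2955/173  [D, F, B are collinear ∩ EB ⟂ DF]
   → B = (91/173, 2955/173)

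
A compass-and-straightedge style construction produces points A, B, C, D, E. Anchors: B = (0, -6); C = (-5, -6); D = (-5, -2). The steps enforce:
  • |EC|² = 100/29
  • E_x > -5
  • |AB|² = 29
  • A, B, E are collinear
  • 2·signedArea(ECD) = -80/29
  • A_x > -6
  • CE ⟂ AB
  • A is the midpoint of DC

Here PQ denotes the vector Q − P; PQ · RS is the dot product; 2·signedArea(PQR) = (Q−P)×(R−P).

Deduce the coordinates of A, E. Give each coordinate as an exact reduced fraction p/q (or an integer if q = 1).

A = (-5, -4)
E = (-125/29, -124/29)

1. A_x = -5  [A is the midpoint of DC]
2. A_y = -4  [A is the midpoint of DC]
   → A = (-5, -4)
3. E_x = -125/29  [A, B, E are collinear ∩ CE ⟂ AB]
4. E_y = -124/29  [A, B, E are collinear ∩ CE ⟂ AB]
   → E = (-125/29, -124/29)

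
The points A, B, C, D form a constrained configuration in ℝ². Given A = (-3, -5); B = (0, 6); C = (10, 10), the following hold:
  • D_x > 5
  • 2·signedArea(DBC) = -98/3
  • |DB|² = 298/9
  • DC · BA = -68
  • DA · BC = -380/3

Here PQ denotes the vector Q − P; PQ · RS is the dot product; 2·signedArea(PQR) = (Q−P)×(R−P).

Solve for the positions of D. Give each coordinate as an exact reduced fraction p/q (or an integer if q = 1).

D = (17/3, 5)

1. D_x = 17/3  [2·signedArea(DBC) = -98/3 ∩ DC · BA = -68]
2. D_y = 5  [2·signedArea(DBC) = -98/3 ∩ DC · BA = -68]
   → D = (17/3, 5)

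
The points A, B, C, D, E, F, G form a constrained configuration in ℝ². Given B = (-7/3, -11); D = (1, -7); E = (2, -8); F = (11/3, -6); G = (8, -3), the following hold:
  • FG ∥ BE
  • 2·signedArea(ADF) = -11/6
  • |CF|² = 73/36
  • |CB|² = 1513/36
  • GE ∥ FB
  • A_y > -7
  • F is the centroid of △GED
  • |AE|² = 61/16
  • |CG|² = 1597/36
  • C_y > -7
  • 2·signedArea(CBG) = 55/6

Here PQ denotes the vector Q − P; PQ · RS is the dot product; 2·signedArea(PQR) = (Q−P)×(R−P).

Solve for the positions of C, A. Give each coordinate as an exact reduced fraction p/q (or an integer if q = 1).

A = (7/2, -27/4)
C = (7/3, -13/2)

1. C_x = 7/3  [line -8·x + 31/3·y + 515/6 = 0 ∩ |CB|² = 1513/36]
2. C_y = -13/2  [line -8·x + 31/3·y + 515/6 = 0 ∩ |CB|² = 1513/36]
   → C = (7/3, -13/2)
3. A_x = 7/2  [line -1·x + 8/3·y + 43/2 = 0 ∩ |AE|² = 61/16]
4. A_y = -27/4  [line -1·x + 8/3·y + 43/2 = 0 ∩ |AE|² = 61/16]
   → A = (7/2, -27/4)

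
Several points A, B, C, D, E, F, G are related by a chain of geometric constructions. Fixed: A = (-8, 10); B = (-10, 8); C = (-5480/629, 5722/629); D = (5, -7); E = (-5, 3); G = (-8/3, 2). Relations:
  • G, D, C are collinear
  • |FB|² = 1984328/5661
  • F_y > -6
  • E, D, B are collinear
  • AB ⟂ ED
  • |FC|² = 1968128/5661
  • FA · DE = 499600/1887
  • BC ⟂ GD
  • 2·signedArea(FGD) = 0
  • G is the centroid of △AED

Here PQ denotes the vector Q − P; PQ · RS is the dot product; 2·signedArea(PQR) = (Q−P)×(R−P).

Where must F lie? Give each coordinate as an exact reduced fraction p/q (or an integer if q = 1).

F = (6376/1887, -3206/629)

1. F_x = 6376/1887  [2·signedArea(FGD) = 0 ∩ FA · DE = 499600/1887]
2. F_y = -3206/629  [2·signedArea(FGD) = 0 ∩ FA · DE = 499600/1887]
   → F = (6376/1887, -3206/629)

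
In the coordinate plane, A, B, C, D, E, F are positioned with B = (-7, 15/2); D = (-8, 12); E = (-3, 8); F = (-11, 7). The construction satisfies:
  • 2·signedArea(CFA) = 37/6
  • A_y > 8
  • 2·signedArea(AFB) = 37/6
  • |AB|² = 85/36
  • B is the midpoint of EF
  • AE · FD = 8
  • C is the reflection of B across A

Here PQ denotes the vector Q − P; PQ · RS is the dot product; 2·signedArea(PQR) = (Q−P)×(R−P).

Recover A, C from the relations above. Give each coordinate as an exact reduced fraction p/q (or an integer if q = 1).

1. A_x = -22/3  [2·signedArea(AFB) = 37/6 ∩ AE · FD = 8]
2. A_y = 9  [2·signedArea(AFB) = 37/6 ∩ AE · FD = 8]
   → A = (-22/3, 9)
3. C_x = -23/3  [C is the reflection of B across A]
4. C_y = 21/2  [C is the reflection of B across A]
   → C = (-23/3, 21/2)

A = (-22/3, 9)
C = (-23/3, 21/2)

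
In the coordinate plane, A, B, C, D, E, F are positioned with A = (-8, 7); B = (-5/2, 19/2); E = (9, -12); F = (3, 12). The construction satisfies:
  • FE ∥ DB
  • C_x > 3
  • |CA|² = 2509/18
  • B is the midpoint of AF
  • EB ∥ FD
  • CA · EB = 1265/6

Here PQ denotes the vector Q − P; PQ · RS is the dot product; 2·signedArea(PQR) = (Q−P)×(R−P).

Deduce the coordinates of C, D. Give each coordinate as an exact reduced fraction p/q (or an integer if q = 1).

1. C_x = 19/6  [line 23/2·x + -43/2·y + 95/3 = 0 ∩ |CA|² = 2509/18]
2. C_y = 19/6  [line 23/2·x + -43/2·y + 95/3 = 0 ∩ |CA|² = 2509/18]
   → C = (19/6, 19/6)
3. D_x = -17/2  [FE ∥ DB ∩ EB ∥ FD]
4. D_y = 67/2  [FE ∥ DB ∩ EB ∥ FD]
   → D = (-17/2, 67/2)

C = (19/6, 19/6)
D = (-17/2, 67/2)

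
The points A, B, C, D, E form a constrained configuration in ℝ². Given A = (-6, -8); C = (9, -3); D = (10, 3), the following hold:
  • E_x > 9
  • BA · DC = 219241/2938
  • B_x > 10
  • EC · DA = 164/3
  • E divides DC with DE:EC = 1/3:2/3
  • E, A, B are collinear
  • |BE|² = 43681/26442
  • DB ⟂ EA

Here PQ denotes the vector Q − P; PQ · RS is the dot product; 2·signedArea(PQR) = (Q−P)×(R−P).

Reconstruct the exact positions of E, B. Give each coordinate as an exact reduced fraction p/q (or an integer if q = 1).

1. E_x = 29/3  [E divides DC with DE:EC = 1/3:2/3]
2. E_y = 1  [E divides DC with DE:EC = 1/3:2/3]
   → E = (29/3, 1)
3. B_x = 31675/2938  [E, A, B are collinear ∩ DB ⟂ EA]
4. B_y = 4819/2938  [E, A, B are collinear ∩ DB ⟂ EA]
   → B = (31675/2938, 4819/2938)

B = (31675/2938, 4819/2938)
E = (29/3, 1)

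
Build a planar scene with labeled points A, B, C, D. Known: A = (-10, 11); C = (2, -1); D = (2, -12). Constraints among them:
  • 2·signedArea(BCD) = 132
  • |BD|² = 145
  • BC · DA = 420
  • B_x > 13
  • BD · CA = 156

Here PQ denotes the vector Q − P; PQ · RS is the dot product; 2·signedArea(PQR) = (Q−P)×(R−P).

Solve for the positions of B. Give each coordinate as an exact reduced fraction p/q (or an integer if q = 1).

B = (14, -13)

1. B_x = 14  [2·signedArea(BCD) = 132 ∩ BC · DA = 420]
2. B_y = -13  [2·signedArea(BCD) = 132 ∩ BC · DA = 420]
   → B = (14, -13)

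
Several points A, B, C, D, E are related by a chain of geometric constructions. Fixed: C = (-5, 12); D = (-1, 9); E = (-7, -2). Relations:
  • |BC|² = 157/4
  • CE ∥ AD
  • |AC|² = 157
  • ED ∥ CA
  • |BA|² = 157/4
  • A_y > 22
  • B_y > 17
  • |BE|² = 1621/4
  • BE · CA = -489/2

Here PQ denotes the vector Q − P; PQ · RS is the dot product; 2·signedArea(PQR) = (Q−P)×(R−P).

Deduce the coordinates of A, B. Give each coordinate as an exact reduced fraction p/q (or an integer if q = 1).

1. A_x = 1  [CE ∥ AD ∩ ED ∥ CA]
2. A_y = 23  [CE ∥ AD ∩ ED ∥ CA]
   → A = (1, 23)
3. B_x = -2  [line -6·x + -11·y + 361/2 = 0 ∩ |BC|² = 157/4]
4. B_y = 35/2  [line -6·x + -11·y + 361/2 = 0 ∩ |BC|² = 157/4]
   → B = (-2, 35/2)

A = (1, 23)
B = (-2, 35/2)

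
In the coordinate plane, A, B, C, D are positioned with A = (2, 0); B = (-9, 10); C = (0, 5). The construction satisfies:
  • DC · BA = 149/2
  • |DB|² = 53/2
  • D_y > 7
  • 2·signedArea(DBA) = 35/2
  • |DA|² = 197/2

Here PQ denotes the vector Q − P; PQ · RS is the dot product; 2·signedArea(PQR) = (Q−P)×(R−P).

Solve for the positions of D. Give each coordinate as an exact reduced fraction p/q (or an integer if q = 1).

1. D_x = -9/2  [2·signedArea(DBA) = 35/2 ∩ DC · BA = 149/2]
2. D_y = 15/2  [2·signedArea(DBA) = 35/2 ∩ DC · BA = 149/2]
   → D = (-9/2, 15/2)

D = (-9/2, 15/2)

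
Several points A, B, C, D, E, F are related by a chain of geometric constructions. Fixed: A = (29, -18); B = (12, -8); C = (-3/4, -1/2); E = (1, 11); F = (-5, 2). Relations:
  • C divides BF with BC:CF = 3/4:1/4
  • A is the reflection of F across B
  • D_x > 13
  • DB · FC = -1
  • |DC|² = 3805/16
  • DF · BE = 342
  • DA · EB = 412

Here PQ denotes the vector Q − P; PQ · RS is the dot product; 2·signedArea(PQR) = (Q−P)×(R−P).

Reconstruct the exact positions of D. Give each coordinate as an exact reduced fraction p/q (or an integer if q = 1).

D = (14, -5)

1. D_x = 14  [DB · FC = -1 ∩ DF · BE = 342]
2. D_y = -5  [DB · FC = -1 ∩ DF · BE = 342]
   → D = (14, -5)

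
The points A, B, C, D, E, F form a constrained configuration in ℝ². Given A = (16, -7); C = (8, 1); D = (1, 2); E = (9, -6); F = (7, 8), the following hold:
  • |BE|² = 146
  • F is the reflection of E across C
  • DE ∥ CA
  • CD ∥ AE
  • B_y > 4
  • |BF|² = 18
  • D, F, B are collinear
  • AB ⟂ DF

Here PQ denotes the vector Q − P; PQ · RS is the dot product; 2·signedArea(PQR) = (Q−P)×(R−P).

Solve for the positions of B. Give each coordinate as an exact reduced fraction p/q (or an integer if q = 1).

1. B_x = 4  [D, F, B are collinear ∩ AB ⟂ DF]
2. B_y = 5  [D, F, B are collinear ∩ AB ⟂ DF]
   → B = (4, 5)

B = (4, 5)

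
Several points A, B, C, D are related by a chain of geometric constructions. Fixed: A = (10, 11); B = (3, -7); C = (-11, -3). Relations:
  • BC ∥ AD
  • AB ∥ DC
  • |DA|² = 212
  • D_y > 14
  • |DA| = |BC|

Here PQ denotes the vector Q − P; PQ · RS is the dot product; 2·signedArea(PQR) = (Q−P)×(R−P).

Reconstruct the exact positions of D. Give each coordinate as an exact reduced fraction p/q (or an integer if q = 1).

D = (-4, 15)

1. D_x = -4  [AB ∥ DC ∩ BC ∥ AD]
2. D_y = 15  [AB ∥ DC ∩ BC ∥ AD]
   → D = (-4, 15)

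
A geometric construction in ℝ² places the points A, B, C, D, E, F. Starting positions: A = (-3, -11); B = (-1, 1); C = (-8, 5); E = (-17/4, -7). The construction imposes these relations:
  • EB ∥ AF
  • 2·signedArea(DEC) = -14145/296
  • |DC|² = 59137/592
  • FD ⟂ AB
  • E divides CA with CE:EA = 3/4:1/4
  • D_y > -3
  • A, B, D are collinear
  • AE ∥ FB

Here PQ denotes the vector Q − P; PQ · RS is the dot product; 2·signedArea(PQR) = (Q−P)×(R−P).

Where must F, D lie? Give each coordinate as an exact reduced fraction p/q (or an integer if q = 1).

D = (-239/148, -199/74)
F = (1/4, -3)

1. F_x = 1/4  [AE ∥ FB ∩ EB ∥ AF]
2. F_y = -3  [AE ∥ FB ∩ EB ∥ AF]
   → F = (1/4, -3)
3. D_x = -239/148  [A, B, D are collinear ∩ FD ⟂ AB]
4. D_y = -199/74  [A, B, D are collinear ∩ FD ⟂ AB]
   → D = (-239/148, -199/74)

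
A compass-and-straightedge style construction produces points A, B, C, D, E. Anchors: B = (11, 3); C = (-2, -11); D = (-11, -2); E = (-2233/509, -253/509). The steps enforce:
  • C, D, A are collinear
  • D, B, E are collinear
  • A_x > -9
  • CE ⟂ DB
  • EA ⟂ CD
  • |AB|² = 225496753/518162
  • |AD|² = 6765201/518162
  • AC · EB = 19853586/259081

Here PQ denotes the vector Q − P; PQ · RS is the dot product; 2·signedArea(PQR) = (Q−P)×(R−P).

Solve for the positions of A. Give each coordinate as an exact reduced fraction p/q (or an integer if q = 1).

A = (-8597/1018, -4637/1018)

1. A_x = -8597/1018  [C, D, A are collinear ∩ EA ⟂ CD]
2. A_y = -4637/1018  [C, D, A are collinear ∩ EA ⟂ CD]
   → A = (-8597/1018, -4637/1018)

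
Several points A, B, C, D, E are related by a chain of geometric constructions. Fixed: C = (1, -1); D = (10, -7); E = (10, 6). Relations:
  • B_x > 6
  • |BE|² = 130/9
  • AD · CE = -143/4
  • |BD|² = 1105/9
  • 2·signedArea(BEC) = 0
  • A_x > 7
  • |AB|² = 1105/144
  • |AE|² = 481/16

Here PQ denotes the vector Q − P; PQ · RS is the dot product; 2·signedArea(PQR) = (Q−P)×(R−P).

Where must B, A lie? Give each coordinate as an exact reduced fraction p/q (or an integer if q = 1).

A = (31/4, 1)
B = (7, 11/3)

1. B_x = 7  [line 7·x + -9·y + -16 = 0 ∩ |BD|² = 1105/9]
2. B_y = 11/3  [line 7·x + -9·y + -16 = 0 ∩ |BD|² = 1105/9]
   → B = (7, 11/3)
3. A_x = 31/4  [line -9·x + -7·y + 307/4 = 0 ∩ |AB|² = 1105/144]
4. A_y = 1  [line -9·x + -7·y + 307/4 = 0 ∩ |AB|² = 1105/144]
   → A = (31/4, 1)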